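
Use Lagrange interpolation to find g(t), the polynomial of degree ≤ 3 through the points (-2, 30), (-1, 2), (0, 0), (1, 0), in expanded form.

Build the Lagrange basis polynomials:
L_0(t) = (t + 1)t(t - 1) / [-6] = -(1/6)t^3 + (1/6)t
L_1(t) = (t + 2)t(t - 1) / [2] = (1/2)t^3 + (1/2)t^2 - t
L_2(t) = (t + 2)(t + 1)(t - 1) / [-2] = -(1/2)t^3 - t^2 + (1/2)t + 1
L_3(t) = (t + 2)(t + 1)t / [6] = (1/6)t^3 + (1/2)t^2 + (1/3)t
g(t) = 30·L_0 + 2·L_1 + 0·L_2 + 0·L_3
  30·L_0(t) = -5t^3 + 5t
  2·L_1(t) = t^3 + t^2 - 2t
  0·L_2(t) = 0
  0·L_3(t) = 0
Adding term by term: -4t^3 + t^2 + 3t

g(t) = -4t^3 + t^2 + 3t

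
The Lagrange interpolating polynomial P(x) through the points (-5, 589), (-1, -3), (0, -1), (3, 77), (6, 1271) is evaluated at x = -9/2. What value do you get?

L_0(-9/2) = (-7/2)·(-9/2)·(-15/2)·(-21/2)/[(-4)·(-5)·(-8)·(-11)] = 3969/5632
L_1(-9/2) = (1/2)·(-9/2)·(-15/2)·(-21/2)/[(4)·(-1)·(-4)·(-7)] = 405/256
L_2(-9/2) = (1/2)·(-7/2)·(-15/2)·(-21/2)/[(5)·(1)·(-3)·(-6)] = -49/32
L_3(-9/2) = (1/2)·(-7/2)·(-9/2)·(-21/2)/[(8)·(4)·(3)·(-3)] = 147/512
L_4(-9/2) = (1/2)·(-7/2)·(-9/2)·(-15/2)/[(11)·(7)·(6)·(3)] = -15/352
Sum: 589·(3969/5632) + (-3)·(405/256) + (-1)·(-49/32) + 77·(147/512) + 1271·(-15/352) = 6077/16

6077/16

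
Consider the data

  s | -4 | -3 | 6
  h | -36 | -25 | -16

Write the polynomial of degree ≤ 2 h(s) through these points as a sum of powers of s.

h(s) = -s^2 + 4s - 4

Build the Lagrange basis polynomials:
L_0(s) = (s + 3)(s - 6) / [10] = (1/10)s^2 - (3/10)s - 9/5
L_1(s) = (s + 4)(s - 6) / [-9] = -(1/9)s^2 + (2/9)s + 8/3
L_2(s) = (s + 4)(s + 3) / [90] = (1/90)s^2 + (7/90)s + 2/15
h(s) = (-36)·L_0 + (-25)·L_1 + (-16)·L_2
  (-36)·L_0(s) = -(18/5)s^2 + (54/5)s + 324/5
  (-25)·L_1(s) = (25/9)s^2 - (50/9)s - 200/3
  (-16)·L_2(s) = -(8/45)s^2 - (56/45)s - 32/15
Adding term by term: -s^2 + 4s - 4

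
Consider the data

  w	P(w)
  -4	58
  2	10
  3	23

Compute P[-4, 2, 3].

P[-4,2] = (10 - 58) / (2 - (-4)) = -8
P[2,3] = (23 - 10) / (3 - 2) = 13
P[-4,2,3] = (13 - (-8)) / (3 - (-4)) = 3

3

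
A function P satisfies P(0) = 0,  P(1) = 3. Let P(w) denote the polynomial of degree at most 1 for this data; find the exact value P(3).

Evaluate each Lagrange basis at w = 3:
L_0(3) = (2)/[(-1)] = -2
L_1(3) = (3)/[(1)] = 3
Sum: 0 + 3·(3) = 9

9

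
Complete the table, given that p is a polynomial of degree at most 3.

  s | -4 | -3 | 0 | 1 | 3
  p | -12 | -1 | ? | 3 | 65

-4

The 4 known values determine p uniquely (degree ≤ 3).
Evaluate each Lagrange basis at s = 0:
L_0(0) = (3)·(-1)·(-3)/[(-1)·(-5)·(-7)] = -9/35
L_1(0) = (4)·(-1)·(-3)/[(1)·(-4)·(-6)] = 1/2
L_2(0) = (4)·(3)·(-3)/[(5)·(4)·(-2)] = 9/10
L_3(0) = (4)·(3)·(-1)/[(7)·(6)·(2)] = -1/7
Sum: (-12)·(-9/35) + (-1)·(1/2) + 3·(9/10) + 65·(-1/7) = -4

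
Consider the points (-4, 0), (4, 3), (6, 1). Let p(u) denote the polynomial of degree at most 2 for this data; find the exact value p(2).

39/10

Evaluate each Lagrange basis at u = 2:
L_0(2) = (-2)·(-4)/[(-8)·(-10)] = 1/10
L_1(2) = (6)·(-4)/[(8)·(-2)] = 3/2
L_2(2) = (6)·(-2)/[(10)·(2)] = -3/5
Sum: 0 + 3·(3/2) + 1·(-3/5) = 39/10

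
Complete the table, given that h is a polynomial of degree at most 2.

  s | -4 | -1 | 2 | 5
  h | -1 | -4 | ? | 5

The 3 known values determine h uniquely (degree ≤ 2).
Evaluate each Lagrange basis at s = 2:
L_0(2) = (3)·(-3)/[(-3)·(-9)] = -1/3
L_1(2) = (6)·(-3)/[(3)·(-6)] = 1
L_2(2) = (6)·(3)/[(9)·(6)] = 1/3
Sum: (-1)·(-1/3) + (-4)·(1) + 5·(1/3) = -2

-2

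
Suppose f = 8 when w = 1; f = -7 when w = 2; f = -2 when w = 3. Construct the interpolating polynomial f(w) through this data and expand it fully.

f(w) = 10w^2 - 45w + 43

Build the Lagrange basis polynomials:
L_0(w) = (w - 2)(w - 3) / [2] = (1/2)w^2 - (5/2)w + 3
L_1(w) = (w - 1)(w - 3) / [-1] = -w^2 + 4w - 3
L_2(w) = (w - 1)(w - 2) / [2] = (1/2)w^2 - (3/2)w + 1
f(w) = 8·L_0 + (-7)·L_1 + (-2)·L_2
  8·L_0(w) = 4w^2 - 20w + 24
  (-7)·L_1(w) = 7w^2 - 28w + 21
  (-2)·L_2(w) = -w^2 + 3w - 2
Adding term by term: 10w^2 - 45w + 43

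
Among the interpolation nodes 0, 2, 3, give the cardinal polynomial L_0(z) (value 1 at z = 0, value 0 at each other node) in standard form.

L_0(z) = (1/6)z^2 - (5/6)z + 1

L_0(z) = (z - 2)(z - 3) / [(-2)·(-3)]
       = (z^2 - 5z + 6) / (6)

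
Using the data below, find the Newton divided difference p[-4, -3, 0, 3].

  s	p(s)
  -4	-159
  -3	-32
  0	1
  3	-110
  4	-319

3

p[-4,-3] = (-32 - (-159)) / (-3 - (-4)) = 127
p[-3,0] = (1 - (-32)) / (0 - (-3)) = 11
p[0,3] = (-110 - 1) / (3 - 0) = -37
p[-4,-3,0] = (11 - 127) / (0 - (-4)) = -29
p[-3,0,3] = (-37 - 11) / (3 - (-3)) = -8
p[-4,-3,0,3] = (-8 - (-29)) / (3 - (-4)) = 3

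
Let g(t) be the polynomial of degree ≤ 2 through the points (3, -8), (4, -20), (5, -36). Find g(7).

-80

Using Newton's divided-difference form:
g[3,4] = (-20 - (-8)) / (4 - 3) = -12
g[4,5] = (-36 - (-20)) / (5 - 4) = -16
g[3,4,5] = (-16 - (-12)) / (5 - 3) = -2
g(7) = -8 + (-12)·(4) + (-2)·(4)·(3) = -80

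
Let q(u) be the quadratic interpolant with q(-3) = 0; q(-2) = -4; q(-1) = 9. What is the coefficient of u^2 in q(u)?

L_0(u) = (u + 2)(u + 1) / [2] = (1/2)u^2 + (3/2)u + 1
L_1(u) = (u + 3)(u + 1) / [-1] = -u^2 - 4u - 3
L_2(u) = (u + 3)(u + 2) / [2] = (1/2)u^2 + (5/2)u + 3
q(u) = 0·L_0 + (-4)·L_1 + 9·L_2
Only the coefficient of u^2 is needed; take it from each L_i and combine:
0·(1/2) + (-4)·(-1) + 9·(1/2) = 17/2

17/2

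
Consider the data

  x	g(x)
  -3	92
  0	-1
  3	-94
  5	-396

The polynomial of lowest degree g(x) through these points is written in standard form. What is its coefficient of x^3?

The leading coefficient equals the top divided difference g[-3,0,3,5].
g[-3,0] = (-1 - 92) / (0 - (-3)) = -31
g[0,3] = (-94 - (-1)) / (3 - 0) = -31
g[3,5] = (-396 - (-94)) / (5 - 3) = -151
g[-3,0,3] = (-31 - (-31)) / (3 - (-3)) = 0
g[0,3,5] = (-151 - (-31)) / (5 - 0) = -24
g[-3,0,3,5] = (-24 - 0) / (5 - (-3)) = -3

-3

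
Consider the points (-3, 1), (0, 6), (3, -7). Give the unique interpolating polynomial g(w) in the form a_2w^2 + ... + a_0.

g(w) = -w^2 - (4/3)w + 6

Newton's divided differences:
g[-3,0] = (6 - 1) / (0 - (-3)) = 5/3
g[0,3] = (-7 - 6) / (3 - 0) = -13/3
g[-3,0,3] = (-13/3 - 5/3) / (3 - (-3)) = -1
g(w) = 1 + (5/3)·(w + 3) + (-1)·(w + 3)w
Expanding: g(w) = -w^2 - (4/3)w + 6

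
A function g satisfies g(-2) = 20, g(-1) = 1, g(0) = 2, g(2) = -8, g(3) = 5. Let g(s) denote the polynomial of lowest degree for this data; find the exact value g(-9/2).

8465/16

L_0(-9/2) = (-7/2)·(-9/2)·(-13/2)·(-15/2)/[(-1)·(-2)·(-4)·(-5)] = 2457/128
L_1(-9/2) = (-5/2)·(-9/2)·(-13/2)·(-15/2)/[(1)·(-1)·(-3)·(-4)] = -2925/64
L_2(-9/2) = (-5/2)·(-7/2)·(-13/2)·(-15/2)/[(2)·(1)·(-2)·(-3)] = 2275/64
L_3(-9/2) = (-5/2)·(-7/2)·(-9/2)·(-15/2)/[(4)·(3)·(2)·(-1)] = -1575/128
L_4(-9/2) = (-5/2)·(-7/2)·(-9/2)·(-13/2)/[(5)·(4)·(3)·(1)] = 273/64
Sum: 20·(2457/128) + 1·(-2925/64) + 2·(2275/64) + (-8)·(-1575/128) + 5·(273/64) = 8465/16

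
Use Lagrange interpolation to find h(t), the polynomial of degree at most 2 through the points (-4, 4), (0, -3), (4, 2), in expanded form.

L_0(t) = t(t - 4) / [32] = (1/32)t^2 - (1/8)t
L_1(t) = (t + 4)(t - 4) / [-16] = -(1/16)t^2 + 1
L_2(t) = (t + 4)t / [32] = (1/32)t^2 + (1/8)t
h(t) = 4·L_0 + (-3)·L_1 + 2·L_2
  4·L_0(t) = (1/8)t^2 - (1/2)t
  (-3)·L_1(t) = (3/16)t^2 - 3
  2·L_2(t) = (1/16)t^2 + (1/4)t
Adding term by term: (3/8)t^2 - (1/4)t - 3

h(t) = (3/8)t^2 - (1/4)t - 3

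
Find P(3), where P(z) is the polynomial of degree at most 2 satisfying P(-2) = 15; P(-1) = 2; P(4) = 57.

Using Newton's divided-difference form:
P[-2,-1] = (2 - 15) / (-1 - (-2)) = -13
P[-1,4] = (57 - 2) / (4 - (-1)) = 11
P[-2,-1,4] = (11 - (-13)) / (4 - (-2)) = 4
P(3) = 15 + (-13)·(5) + 4·(5)·(4) = 30

30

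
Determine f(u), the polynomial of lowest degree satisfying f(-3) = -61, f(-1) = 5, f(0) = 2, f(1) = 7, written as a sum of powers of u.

f(u) = 4u^3 + 4u^2 - 3u + 2

Newton's divided differences:
f[-3,-1] = (5 - (-61)) / (-1 - (-3)) = 33
f[-1,0] = (2 - 5) / (0 - (-1)) = -3
f[0,1] = (7 - 2) / (1 - 0) = 5
f[-3,-1,0] = (-3 - 33) / (0 - (-3)) = -12
f[-1,0,1] = (5 - (-3)) / (1 - (-1)) = 4
f[-3,-1,0,1] = (4 - (-12)) / (1 - (-3)) = 4
f(u) = -61 + 33·(u + 3) + (-12)·(u + 3)(u + 1) + 4·(u + 3)(u + 1)u
Expanding: f(u) = 4u^3 + 4u^2 - 3u + 2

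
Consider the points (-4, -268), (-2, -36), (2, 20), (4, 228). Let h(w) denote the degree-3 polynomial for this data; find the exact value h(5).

461

Using Newton's divided-difference form:
h[-4,-2] = (-36 - (-268)) / (-2 - (-4)) = 116
h[-2,2] = (20 - (-36)) / (2 - (-2)) = 14
h[2,4] = (228 - 20) / (4 - 2) = 104
h[-4,-2,2] = (14 - 116) / (2 - (-4)) = -17
h[-2,2,4] = (104 - 14) / (4 - (-2)) = 15
h[-4,-2,2,4] = (15 - (-17)) / (4 - (-4)) = 4
h(5) = -268 + 116·(9) + (-17)·(9)·(7) + 4·(9)·(7)·(3) = 461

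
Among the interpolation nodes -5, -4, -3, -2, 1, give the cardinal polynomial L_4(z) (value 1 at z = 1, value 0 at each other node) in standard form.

L_4(z) = (z + 5)(z + 4)(z + 3)(z + 2) / [(6)·(5)·(4)·(3)]
       = (z^4 + 14z^3 + 71z^2 + 154z + 120) / (360)

L_4(z) = (1/360)z^4 + (7/180)z^3 + (71/360)z^2 + (77/180)z + 1/3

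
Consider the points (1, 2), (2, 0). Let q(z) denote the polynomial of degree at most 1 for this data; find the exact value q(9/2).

L_0(9/2) = (5/2)/[(-1)] = -5/2
L_1(9/2) = (7/2)/[(1)] = 7/2
Sum: 2·(-5/2) + 0 = -5

-5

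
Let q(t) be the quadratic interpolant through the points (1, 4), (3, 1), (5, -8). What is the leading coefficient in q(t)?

L_0(t) = (t - 3)(t - 5) / [8] = (1/8)t^2 - t + 15/8
L_1(t) = (t - 1)(t - 5) / [-4] = -(1/4)t^2 + (3/2)t - 5/4
L_2(t) = (t - 1)(t - 3) / [8] = (1/8)t^2 - (1/2)t + 3/8
q(t) = 4·L_0 + 1·L_1 + (-8)·L_2
Only the coefficient of t^2 is needed; take it from each L_i and combine:
4·(1/8) + 1·(-1/4) + (-8)·(1/8) = -3/4

-3/4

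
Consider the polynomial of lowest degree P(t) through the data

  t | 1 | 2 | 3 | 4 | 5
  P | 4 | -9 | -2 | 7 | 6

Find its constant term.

61

Build the Lagrange basis polynomials:
L_0(t) = (t - 2)(t - 3)(t - 4)(t - 5) / [24] = (1/24)t^4 - (7/12)t^3 + (71/24)t^2 - (77/12)t + 5
L_1(t) = (t - 1)(t - 3)(t - 4)(t - 5) / [-6] = -(1/6)t^4 + (13/6)t^3 - (59/6)t^2 + (107/6)t - 10
L_2(t) = (t - 1)(t - 2)(t - 4)(t - 5) / [4] = (1/4)t^4 - 3t^3 + (49/4)t^2 - (39/2)t + 10
L_3(t) = (t - 1)(t - 2)(t - 3)(t - 5) / [-6] = -(1/6)t^4 + (11/6)t^3 - (41/6)t^2 + (61/6)t - 5
L_4(t) = (t - 1)(t - 2)(t - 3)(t - 4) / [24] = (1/24)t^4 - (5/12)t^3 + (35/24)t^2 - (25/12)t + 1
P(t) = 4·L_0 + (-9)·L_1 + (-2)·L_2 + 7·L_3 + 6·L_4
Only the constant term is needed; take it from each L_i and combine:
4·(5) + (-9)·(-10) + (-2)·(10) + 7·(-5) + 6·(1) = 61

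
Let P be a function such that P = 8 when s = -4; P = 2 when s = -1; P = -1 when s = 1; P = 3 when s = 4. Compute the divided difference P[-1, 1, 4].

17/30

P[-1,1] = (-1 - 2) / (1 - (-1)) = -3/2
P[1,4] = (3 - (-1)) / (4 - 1) = 4/3
P[-1,1,4] = (4/3 - (-3/2)) / (4 - (-1)) = 17/30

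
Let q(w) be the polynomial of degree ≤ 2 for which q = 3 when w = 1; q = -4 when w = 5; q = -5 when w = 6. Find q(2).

L_0(2) = (-3)·(-4)/[(-4)·(-5)] = 3/5
L_1(2) = (1)·(-4)/[(4)·(-1)] = 1
L_2(2) = (1)·(-3)/[(5)·(1)] = -3/5
Sum: 3·(3/5) + (-4)·(1) + (-5)·(-3/5) = 4/5

4/5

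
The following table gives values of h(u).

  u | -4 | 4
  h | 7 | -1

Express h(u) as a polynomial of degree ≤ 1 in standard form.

Build the Lagrange basis polynomials:
L_0(u) = (u - 4) / [-8] = -(1/8)u + 1/2
L_1(u) = (u + 4) / [8] = (1/8)u + 1/2
h(u) = 7·L_0 + (-1)·L_1
  7·L_0(u) = -(7/8)u + 7/2
  (-1)·L_1(u) = -(1/8)u - 1/2
Adding term by term: -u + 3

h(u) = -u + 3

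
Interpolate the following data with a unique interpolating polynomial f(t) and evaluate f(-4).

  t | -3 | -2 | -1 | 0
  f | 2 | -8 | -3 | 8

Using Newton's divided-difference form:
f[-3,-2] = (-8 - 2) / (-2 - (-3)) = -10
f[-2,-1] = (-3 - (-8)) / (-1 - (-2)) = 5
f[-1,0] = (8 - (-3)) / (0 - (-1)) = 11
f[-3,-2,-1] = (5 - (-10)) / (-1 - (-3)) = 15/2
f[-2,-1,0] = (11 - 5) / (0 - (-2)) = 3
f[-3,-2,-1,0] = (3 - 15/2) / (0 - (-3)) = -3/2
f(-4) = 2 + (-10)·(-1) + (15/2)·(-1)·(-2) + (-3/2)·(-1)·(-2)·(-3) = 36

36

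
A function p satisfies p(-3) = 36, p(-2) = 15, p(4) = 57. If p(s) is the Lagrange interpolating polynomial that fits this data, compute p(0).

-3

Evaluate each Lagrange basis at s = 0:
L_0(0) = (2)·(-4)/[(-1)·(-7)] = -8/7
L_1(0) = (3)·(-4)/[(1)·(-6)] = 2
L_2(0) = (3)·(2)/[(7)·(6)] = 1/7
Sum: 36·(-8/7) + 15·(2) + 57·(1/7) = -3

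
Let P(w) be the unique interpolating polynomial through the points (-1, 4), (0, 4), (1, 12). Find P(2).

28

Using Newton's divided-difference form:
P[-1,0] = (4 - 4) / (0 - (-1)) = 0
P[0,1] = (12 - 4) / (1 - 0) = 8
P[-1,0,1] = (8 - 0) / (1 - (-1)) = 4
P(2) = 4 + 0·(3) + 4·(3)·(2) = 28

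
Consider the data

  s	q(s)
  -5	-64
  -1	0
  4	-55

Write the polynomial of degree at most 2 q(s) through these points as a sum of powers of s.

q(s) = -3s^2 - 2s + 1

L_0(s) = (s + 1)(s - 4) / [36] = (1/36)s^2 - (1/12)s - 1/9
L_1(s) = (s + 5)(s - 4) / [-20] = -(1/20)s^2 - (1/20)s + 1
L_2(s) = (s + 5)(s + 1) / [45] = (1/45)s^2 + (2/15)s + 1/9
q(s) = (-64)·L_0 + 0·L_1 + (-55)·L_2
  (-64)·L_0(s) = -(16/9)s^2 + (16/3)s + 64/9
  0·L_1(s) = 0
  (-55)·L_2(s) = -(11/9)s^2 - (22/3)s - 55/9
Adding term by term: -3s^2 - 2s + 1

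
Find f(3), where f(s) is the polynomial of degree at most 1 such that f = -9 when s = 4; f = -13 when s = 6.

-7

Evaluate each Lagrange basis at s = 3:
L_0(3) = (-3)/[(-2)] = 3/2
L_1(3) = (-1)/[(2)] = -1/2
Sum: (-9)·(3/2) + (-13)·(-1/2) = -7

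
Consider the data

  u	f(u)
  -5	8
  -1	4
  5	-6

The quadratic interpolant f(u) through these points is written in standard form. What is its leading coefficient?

-1/15

Build the Lagrange basis polynomials:
L_0(u) = (u + 1)(u - 5) / [40] = (1/40)u^2 - (1/10)u - 1/8
L_1(u) = (u + 5)(u - 5) / [-24] = -(1/24)u^2 + 25/24
L_2(u) = (u + 5)(u + 1) / [60] = (1/60)u^2 + (1/10)u + 1/12
f(u) = 8·L_0 + 4·L_1 + (-6)·L_2
Only the coefficient of u^2 is needed; take it from each L_i and combine:
8·(1/40) + 4·(-1/24) + (-6)·(1/60) = -1/15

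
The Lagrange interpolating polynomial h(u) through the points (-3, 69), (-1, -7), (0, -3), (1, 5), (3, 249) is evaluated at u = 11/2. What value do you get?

9371/4

Evaluate each Lagrange basis at u = 11/2:
L_0(11/2) = (13/2)·(11/2)·(9/2)·(5/2)/[(-2)·(-3)·(-4)·(-6)] = 715/256
L_1(11/2) = (17/2)·(11/2)·(9/2)·(5/2)/[(2)·(-1)·(-2)·(-4)] = -8415/256
L_2(11/2) = (17/2)·(13/2)·(9/2)·(5/2)/[(3)·(1)·(-1)·(-3)] = 1105/16
L_3(11/2) = (17/2)·(13/2)·(11/2)·(5/2)/[(4)·(2)·(1)·(-2)] = -12155/256
L_4(11/2) = (17/2)·(13/2)·(11/2)·(9/2)/[(6)·(4)·(3)·(2)] = 2431/256
Sum: 69·(715/256) + (-7)·(-8415/256) + (-3)·(1105/16) + 5·(-12155/256) + 249·(2431/256) = 9371/4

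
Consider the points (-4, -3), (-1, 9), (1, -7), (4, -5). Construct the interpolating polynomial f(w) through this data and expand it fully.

f(w) = (31/60)w^3 - (1/3)w^2 - (511/60)w + 4/3

Build the Lagrange basis polynomials:
L_0(w) = (w + 1)(w - 1)(w - 4) / [-120] = -(1/120)w^3 + (1/30)w^2 + (1/120)w - 1/30
L_1(w) = (w + 4)(w - 1)(w - 4) / [30] = (1/30)w^3 - (1/30)w^2 - (8/15)w + 8/15
L_2(w) = (w + 4)(w + 1)(w - 4) / [-30] = -(1/30)w^3 - (1/30)w^2 + (8/15)w + 8/15
L_3(w) = (w + 4)(w + 1)(w - 1) / [120] = (1/120)w^3 + (1/30)w^2 - (1/120)w - 1/30
f(w) = (-3)·L_0 + 9·L_1 + (-7)·L_2 + (-5)·L_3
  (-3)·L_0(w) = (1/40)w^3 - (1/10)w^2 - (1/40)w + 1/10
  9·L_1(w) = (3/10)w^3 - (3/10)w^2 - (24/5)w + 24/5
  (-7)·L_2(w) = (7/30)w^3 + (7/30)w^2 - (56/15)w - 56/15
  (-5)·L_3(w) = -(1/24)w^3 - (1/6)w^2 + (1/24)w + 1/6
Adding term by term: (31/60)w^3 - (1/3)w^2 - (511/60)w + 4/3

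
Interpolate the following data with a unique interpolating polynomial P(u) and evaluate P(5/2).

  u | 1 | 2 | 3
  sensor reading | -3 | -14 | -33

Evaluate each Lagrange basis at u = 5/2:
L_0(5/2) = (1/2)·(-1/2)/[(-1)·(-2)] = -1/8
L_1(5/2) = (3/2)·(-1/2)/[(1)·(-1)] = 3/4
L_2(5/2) = (3/2)·(1/2)/[(2)·(1)] = 3/8
Sum: (-3)·(-1/8) + (-14)·(3/4) + (-33)·(3/8) = -45/2

-45/2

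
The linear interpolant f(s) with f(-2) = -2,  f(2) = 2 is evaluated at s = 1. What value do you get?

Evaluate each Lagrange basis at s = 1:
L_0(1) = (-1)/[(-4)] = 1/4
L_1(1) = (3)/[(4)] = 3/4
Sum: (-2)·(1/4) + 2·(3/4) = 1

1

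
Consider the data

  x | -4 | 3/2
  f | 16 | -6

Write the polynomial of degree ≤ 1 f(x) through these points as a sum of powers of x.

f(x) = -4x

Build the Lagrange basis polynomials:
L_0(x) = (x - 3/2) / [-11/2] = -(2/11)x + 3/11
L_1(x) = (x + 4) / [11/2] = (2/11)x + 8/11
f(x) = 16·L_0 + (-6)·L_1
  16·L_0(x) = -(32/11)x + 48/11
  (-6)·L_1(x) = -(12/11)x - 48/11
Adding term by term: -4x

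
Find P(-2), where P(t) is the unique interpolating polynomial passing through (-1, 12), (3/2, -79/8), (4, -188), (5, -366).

40

L_0(-2) = (-7/2)·(-6)·(-7)/[(-5/2)·(-5)·(-6)] = 49/25
L_1(-2) = (-1)·(-6)·(-7)/[(5/2)·(-5/2)·(-7/2)] = -48/25
L_2(-2) = (-1)·(-7/2)·(-7)/[(5)·(5/2)·(-1)] = 49/25
L_3(-2) = (-1)·(-7/2)·(-6)/[(6)·(7/2)·(1)] = -1
Sum: 12·(49/25) + (-79/8)·(-48/25) + (-188)·(49/25) + (-366)·(-1) = 40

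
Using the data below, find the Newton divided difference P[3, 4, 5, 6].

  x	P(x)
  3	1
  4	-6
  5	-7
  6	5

7/6

P[3,4] = (-6 - 1) / (4 - 3) = -7
P[4,5] = (-7 - (-6)) / (5 - 4) = -1
P[5,6] = (5 - (-7)) / (6 - 5) = 12
P[3,4,5] = (-1 - (-7)) / (5 - 3) = 3
P[4,5,6] = (12 - (-1)) / (6 - 4) = 13/2
P[3,4,5,6] = (13/2 - 3) / (6 - 3) = 7/6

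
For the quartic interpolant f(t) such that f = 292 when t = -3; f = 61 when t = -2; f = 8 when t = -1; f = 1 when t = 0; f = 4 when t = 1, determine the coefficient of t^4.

4

The leading coefficient equals the top divided difference f[-3,-2,-1,0,1].
f[-3,-2] = (61 - 292) / (-2 - (-3)) = -231
f[-2,-1] = (8 - 61) / (-1 - (-2)) = -53
f[-1,0] = (1 - 8) / (0 - (-1)) = -7
f[0,1] = (4 - 1) / (1 - 0) = 3
f[-3,-2,-1] = (-53 - (-231)) / (-1 - (-3)) = 89
f[-2,-1,0] = (-7 - (-53)) / (0 - (-2)) = 23
f[-1,0,1] = (3 - (-7)) / (1 - (-1)) = 5
f[-3,-2,-1,0] = (23 - 89) / (0 - (-3)) = -22
f[-2,-1,0,1] = (5 - 23) / (1 - (-2)) = -6
f[-3,-2,-1,0,1] = (-6 - (-22)) / (1 - (-3)) = 4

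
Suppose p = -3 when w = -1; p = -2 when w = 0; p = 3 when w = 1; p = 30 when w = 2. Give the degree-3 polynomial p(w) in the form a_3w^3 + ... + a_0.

p(w) = 3w^3 + 2w^2 - 2

Build the Lagrange basis polynomials:
L_0(w) = w(w - 1)(w - 2) / [-6] = -(1/6)w^3 + (1/2)w^2 - (1/3)w
L_1(w) = (w + 1)(w - 1)(w - 2) / [2] = (1/2)w^3 - w^2 - (1/2)w + 1
L_2(w) = (w + 1)w(w - 2) / [-2] = -(1/2)w^3 + (1/2)w^2 + w
L_3(w) = (w + 1)w(w - 1) / [6] = (1/6)w^3 - (1/6)w
p(w) = (-3)·L_0 + (-2)·L_1 + 3·L_2 + 30·L_3
  (-3)·L_0(w) = (1/2)w^3 - (3/2)w^2 + w
  (-2)·L_1(w) = -w^3 + 2w^2 + w - 2
  3·L_2(w) = -(3/2)w^3 + (3/2)w^2 + 3w
  30·L_3(w) = 5w^3 - 5w
Adding term by term: 3w^3 + 2w^2 - 2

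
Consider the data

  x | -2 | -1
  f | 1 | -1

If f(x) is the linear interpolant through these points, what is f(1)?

Evaluate each Lagrange basis at x = 1:
L_0(1) = (2)/[(-1)] = -2
L_1(1) = (3)/[(1)] = 3
Sum: 1·(-2) + (-1)·(3) = -5

-5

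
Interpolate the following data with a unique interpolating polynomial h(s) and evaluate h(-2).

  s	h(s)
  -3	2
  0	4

8/3

Evaluate each Lagrange basis at s = -2:
L_0(-2) = (-2)/[(-3)] = 2/3
L_1(-2) = (1)/[(3)] = 1/3
Sum: 2·(2/3) + 4·(1/3) = 8/3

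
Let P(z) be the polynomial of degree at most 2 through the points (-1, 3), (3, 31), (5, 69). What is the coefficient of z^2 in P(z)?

L_0(z) = (z - 3)(z - 5) / [24] = (1/24)z^2 - (1/3)z + 5/8
L_1(z) = (z + 1)(z - 5) / [-8] = -(1/8)z^2 + (1/2)z + 5/8
L_2(z) = (z + 1)(z - 3) / [12] = (1/12)z^2 - (1/6)z - 1/4
P(z) = 3·L_0 + 31·L_1 + 69·L_2
Only the coefficient of z^2 is needed; take it from each L_i and combine:
3·(1/24) + 31·(-1/8) + 69·(1/12) = 2

2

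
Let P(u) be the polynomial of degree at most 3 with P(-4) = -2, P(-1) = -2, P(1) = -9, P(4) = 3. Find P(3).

-31/5

Evaluate each Lagrange basis at u = 3:
L_0(3) = (4)·(2)·(-1)/[(-3)·(-5)·(-8)] = 1/15
L_1(3) = (7)·(2)·(-1)/[(3)·(-2)·(-5)] = -7/15
L_2(3) = (7)·(4)·(-1)/[(5)·(2)·(-3)] = 14/15
L_3(3) = (7)·(4)·(2)/[(8)·(5)·(3)] = 7/15
Sum: (-2)·(1/15) + (-2)·(-7/15) + (-9)·(14/15) + 3·(7/15) = -31/5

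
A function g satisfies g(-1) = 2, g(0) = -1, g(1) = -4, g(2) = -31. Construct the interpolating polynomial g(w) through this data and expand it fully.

Build the Lagrange basis polynomials:
L_0(w) = w(w - 1)(w - 2) / [-6] = -(1/6)w^3 + (1/2)w^2 - (1/3)w
L_1(w) = (w + 1)(w - 1)(w - 2) / [2] = (1/2)w^3 - w^2 - (1/2)w + 1
L_2(w) = (w + 1)w(w - 2) / [-2] = -(1/2)w^3 + (1/2)w^2 + w
L_3(w) = (w + 1)w(w - 1) / [6] = (1/6)w^3 - (1/6)w
g(w) = 2·L_0 + (-1)·L_1 + (-4)·L_2 + (-31)·L_3
  2·L_0(w) = -(1/3)w^3 + w^2 - (2/3)w
  (-1)·L_1(w) = -(1/2)w^3 + w^2 + (1/2)w - 1
  (-4)·L_2(w) = 2w^3 - 2w^2 - 4w
  (-31)·L_3(w) = -(31/6)w^3 + (31/6)w
Adding term by term: -4w^3 + w - 1

g(w) = -4w^3 + w - 1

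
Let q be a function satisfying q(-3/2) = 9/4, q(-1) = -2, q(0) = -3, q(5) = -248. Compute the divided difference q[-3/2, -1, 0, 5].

q[-3/2,-1] = (-2 - 9/4) / (-1 - (-3/2)) = -17/2
q[-1,0] = (-3 - (-2)) / (0 - (-1)) = -1
q[0,5] = (-248 - (-3)) / (5 - 0) = -49
q[-3/2,-1,0] = (-1 - (-17/2)) / (0 - (-3/2)) = 5
q[-1,0,5] = (-49 - (-1)) / (5 - (-1)) = -8
q[-3/2,-1,0,5] = (-8 - 5) / (5 - (-3/2)) = -2

-2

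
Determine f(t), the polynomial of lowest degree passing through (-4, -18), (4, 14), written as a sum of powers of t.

Build the Lagrange basis polynomials:
L_0(t) = (t - 4) / [-8] = -(1/8)t + 1/2
L_1(t) = (t + 4) / [8] = (1/8)t + 1/2
f(t) = (-18)·L_0 + 14·L_1
  (-18)·L_0(t) = (9/4)t - 9
  14·L_1(t) = (7/4)t + 7
Adding term by term: 4t - 2

f(t) = 4t - 2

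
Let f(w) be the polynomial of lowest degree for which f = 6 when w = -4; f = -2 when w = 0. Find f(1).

-4

Evaluate each Lagrange basis at w = 1:
L_0(1) = (1)/[(-4)] = -1/4
L_1(1) = (5)/[(4)] = 5/4
Sum: 6·(-1/4) + (-2)·(5/4) = -4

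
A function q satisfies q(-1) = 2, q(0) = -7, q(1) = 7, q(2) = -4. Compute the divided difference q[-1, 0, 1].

23/2

q[-1,0] = (-7 - 2) / (0 - (-1)) = -9
q[0,1] = (7 - (-7)) / (1 - 0) = 14
q[-1,0,1] = (14 - (-9)) / (1 - (-1)) = 23/2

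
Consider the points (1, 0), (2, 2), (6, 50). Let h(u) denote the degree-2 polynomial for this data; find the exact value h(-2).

Using Newton's divided-difference form:
h[1,2] = (2 - 0) / (2 - 1) = 2
h[2,6] = (50 - 2) / (6 - 2) = 12
h[1,2,6] = (12 - 2) / (6 - 1) = 2
h(-2) = 0 + 2·(-3) + 2·(-3)·(-4) = 18

18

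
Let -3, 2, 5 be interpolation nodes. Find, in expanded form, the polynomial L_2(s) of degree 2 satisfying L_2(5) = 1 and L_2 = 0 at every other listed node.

L_2(s) = (s + 3)(s - 2) / [(8)·(3)]
       = (s^2 + s - 6) / (24)

L_2(s) = (1/24)s^2 + (1/24)s - 1/4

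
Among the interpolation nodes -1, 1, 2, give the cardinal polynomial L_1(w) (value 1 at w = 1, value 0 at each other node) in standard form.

L_1(w) = (w + 1)(w - 2) / [(2)·(-1)]
       = (w^2 - w - 2) / (-2)

L_1(w) = -(1/2)w^2 + (1/2)w + 1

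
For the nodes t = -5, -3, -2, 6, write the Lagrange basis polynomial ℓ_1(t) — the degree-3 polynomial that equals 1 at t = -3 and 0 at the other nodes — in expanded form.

ℓ_1(t) = (1/18)t^3 + (1/18)t^2 - (16/9)t - 10/3

ℓ_1(t) = (t + 5)(t + 2)(t - 6) / [(2)·(-1)·(-9)]
       = (t^3 + t^2 - 32t - 60) / (18)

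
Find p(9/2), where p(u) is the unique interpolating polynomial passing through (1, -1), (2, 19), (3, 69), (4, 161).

453/2

Evaluate each Lagrange basis at u = 9/2:
L_0(9/2) = (5/2)·(3/2)·(1/2)/[(-1)·(-2)·(-3)] = -5/16
L_1(9/2) = (7/2)·(3/2)·(1/2)/[(1)·(-1)·(-2)] = 21/16
L_2(9/2) = (7/2)·(5/2)·(1/2)/[(2)·(1)·(-1)] = -35/16
L_3(9/2) = (7/2)·(5/2)·(3/2)/[(3)·(2)·(1)] = 35/16
Sum: (-1)·(-5/16) + 19·(21/16) + 69·(-35/16) + 161·(35/16) = 453/2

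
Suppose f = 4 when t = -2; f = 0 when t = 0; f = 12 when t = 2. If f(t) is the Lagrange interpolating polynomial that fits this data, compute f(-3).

12

L_0(-3) = (-3)·(-5)/[(-2)·(-4)] = 15/8
L_1(-3) = (-1)·(-5)/[(2)·(-2)] = -5/4
L_2(-3) = (-1)·(-3)/[(4)·(2)] = 3/8
Sum: 4·(15/8) + 0 + 12·(3/8) = 12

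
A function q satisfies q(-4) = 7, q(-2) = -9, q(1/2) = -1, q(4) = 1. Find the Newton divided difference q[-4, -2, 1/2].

112/45

q[-4,-2] = (-9 - 7) / (-2 - (-4)) = -8
q[-2,1/2] = (-1 - (-9)) / (1/2 - (-2)) = 16/5
q[-4,-2,1/2] = (16/5 - (-8)) / (1/2 - (-4)) = 112/45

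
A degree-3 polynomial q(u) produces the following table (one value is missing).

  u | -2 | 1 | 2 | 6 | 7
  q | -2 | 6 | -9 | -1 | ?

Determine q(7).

757/16

The 4 known values determine q uniquely (degree ≤ 3).
Evaluate each Lagrange basis at u = 7:
L_0(7) = (6)·(5)·(1)/[(-3)·(-4)·(-8)] = -5/16
L_1(7) = (9)·(5)·(1)/[(3)·(-1)·(-5)] = 3
L_2(7) = (9)·(6)·(1)/[(4)·(1)·(-4)] = -27/8
L_3(7) = (9)·(6)·(5)/[(8)·(5)·(4)] = 27/16
Sum: (-2)·(-5/16) + 6·(3) + (-9)·(-27/8) + (-1)·(27/16) = 757/16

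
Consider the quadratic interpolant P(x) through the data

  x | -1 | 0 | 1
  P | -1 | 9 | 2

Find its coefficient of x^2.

-17/2

L_0(x) = x(x - 1) / [2] = (1/2)x^2 - (1/2)x
L_1(x) = (x + 1)(x - 1) / [-1] = -x^2 + 1
L_2(x) = (x + 1)x / [2] = (1/2)x^2 + (1/2)x
P(x) = (-1)·L_0 + 9·L_1 + 2·L_2
Only the coefficient of x^2 is needed; take it from each L_i and combine:
(-1)·(1/2) + 9·(-1) + 2·(1/2) = -17/2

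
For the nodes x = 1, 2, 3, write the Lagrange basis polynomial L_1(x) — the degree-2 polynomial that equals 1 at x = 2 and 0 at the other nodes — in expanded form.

L_1(x) = (x - 1)(x - 3) / [(1)·(-1)]
       = (x^2 - 4x + 3) / (-1)

L_1(x) = -x^2 + 4x - 3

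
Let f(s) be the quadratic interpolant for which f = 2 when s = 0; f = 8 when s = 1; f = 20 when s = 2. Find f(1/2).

Evaluate each Lagrange basis at s = 1/2:
L_0(1/2) = (-1/2)·(-3/2)/[(-1)·(-2)] = 3/8
L_1(1/2) = (1/2)·(-3/2)/[(1)·(-1)] = 3/4
L_2(1/2) = (1/2)·(-1/2)/[(2)·(1)] = -1/8
Sum: 2·(3/8) + 8·(3/4) + 20·(-1/8) = 17/4

17/4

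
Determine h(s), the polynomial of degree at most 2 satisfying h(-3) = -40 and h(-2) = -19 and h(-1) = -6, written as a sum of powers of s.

h(s) = -4s^2 + s - 1

Build the Lagrange basis polynomials:
L_0(s) = (s + 2)(s + 1) / [2] = (1/2)s^2 + (3/2)s + 1
L_1(s) = (s + 3)(s + 1) / [-1] = -s^2 - 4s - 3
L_2(s) = (s + 3)(s + 2) / [2] = (1/2)s^2 + (5/2)s + 3
h(s) = (-40)·L_0 + (-19)·L_1 + (-6)·L_2
  (-40)·L_0(s) = -20s^2 - 60s - 40
  (-19)·L_1(s) = 19s^2 + 76s + 57
  (-6)·L_2(s) = -3s^2 - 15s - 18
Adding term by term: -4s^2 + s - 1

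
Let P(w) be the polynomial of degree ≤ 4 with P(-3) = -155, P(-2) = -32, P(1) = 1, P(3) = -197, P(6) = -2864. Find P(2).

Evaluate each Lagrange basis at w = 2:
L_0(2) = (4)·(1)·(-1)·(-4)/[(-1)·(-4)·(-6)·(-9)] = 2/27
L_1(2) = (5)·(1)·(-1)·(-4)/[(1)·(-3)·(-5)·(-8)] = -1/6
L_2(2) = (5)·(4)·(-1)·(-4)/[(4)·(3)·(-2)·(-5)] = 2/3
L_3(2) = (5)·(4)·(1)·(-4)/[(6)·(5)·(2)·(-3)] = 4/9
L_4(2) = (5)·(4)·(1)·(-1)/[(9)·(8)·(5)·(3)] = -1/54
Sum: (-155)·(2/27) + (-32)·(-1/6) + 1·(2/3) + (-197)·(4/9) + (-2864)·(-1/54) = -40

-40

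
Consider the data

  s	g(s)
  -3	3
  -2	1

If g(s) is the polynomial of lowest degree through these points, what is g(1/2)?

-4

L_0(1/2) = (5/2)/[(-1)] = -5/2
L_1(1/2) = (7/2)/[(1)] = 7/2
Sum: 3·(-5/2) + 1·(7/2) = -4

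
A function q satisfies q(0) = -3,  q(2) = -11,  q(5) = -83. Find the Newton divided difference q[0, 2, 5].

-4

q[0,2] = (-11 - (-3)) / (2 - 0) = -4
q[2,5] = (-83 - (-11)) / (5 - 2) = -24
q[0,2,5] = (-24 - (-4)) / (5 - 0) = -4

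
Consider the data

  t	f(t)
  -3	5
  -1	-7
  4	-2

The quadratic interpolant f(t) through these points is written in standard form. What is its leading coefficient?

The leading coefficient equals the top divided difference f[-3,-1,4].
f[-3,-1] = (-7 - 5) / (-1 - (-3)) = -6
f[-1,4] = (-2 - (-7)) / (4 - (-1)) = 1
f[-3,-1,4] = (1 - (-6)) / (4 - (-3)) = 1

1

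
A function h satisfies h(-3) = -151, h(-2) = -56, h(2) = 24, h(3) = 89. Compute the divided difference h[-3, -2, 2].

h[-3,-2] = (-56 - (-151)) / (-2 - (-3)) = 95
h[-2,2] = (24 - (-56)) / (2 - (-2)) = 20
h[-3,-2,2] = (20 - 95) / (2 - (-3)) = -15

-15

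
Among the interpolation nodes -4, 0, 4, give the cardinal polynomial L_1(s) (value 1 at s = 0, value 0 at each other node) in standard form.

L_1(s) = -(1/16)s^2 + 1

L_1(s) = (s + 4)(s - 4) / [(4)·(-4)]
       = (s^2 - 16) / (-16)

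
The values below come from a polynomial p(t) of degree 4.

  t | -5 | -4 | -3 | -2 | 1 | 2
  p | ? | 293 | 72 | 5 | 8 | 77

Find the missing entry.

The 5 known values determine p uniquely (degree ≤ 4).
Evaluate each Lagrange basis at t = -5:
L_0(-5) = (-2)·(-3)·(-6)·(-7)/[(-1)·(-2)·(-5)·(-6)] = 21/5
L_1(-5) = (-1)·(-3)·(-6)·(-7)/[(1)·(-1)·(-4)·(-5)] = -63/10
L_2(-5) = (-1)·(-2)·(-6)·(-7)/[(2)·(1)·(-3)·(-4)] = 7/2
L_3(-5) = (-1)·(-2)·(-3)·(-7)/[(5)·(4)·(3)·(-1)] = -7/10
L_4(-5) = (-1)·(-2)·(-3)·(-6)/[(6)·(5)·(4)·(1)] = 3/10
Sum: 293·(21/5) + 72·(-63/10) + 5·(7/2) + 8·(-7/10) + 77·(3/10) = 812

812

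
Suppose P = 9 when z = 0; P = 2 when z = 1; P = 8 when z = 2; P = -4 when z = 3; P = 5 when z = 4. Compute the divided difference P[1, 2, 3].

P[1,2] = (8 - 2) / (2 - 1) = 6
P[2,3] = (-4 - 8) / (3 - 2) = -12
P[1,2,3] = (-12 - 6) / (3 - 1) = -9

-9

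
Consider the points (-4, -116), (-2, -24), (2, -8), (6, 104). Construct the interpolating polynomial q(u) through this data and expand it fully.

q(u) = u^3 - 3u^2 - 4

Build the Lagrange basis polynomials:
L_0(u) = (u + 2)(u - 2)(u - 6) / [-120] = -(1/120)u^3 + (1/20)u^2 + (1/30)u - 1/5
L_1(u) = (u + 4)(u - 2)(u - 6) / [64] = (1/64)u^3 - (1/16)u^2 - (5/16)u + 3/4
L_2(u) = (u + 4)(u + 2)(u - 6) / [-96] = -(1/96)u^3 + (7/24)u + 1/2
L_3(u) = (u + 4)(u + 2)(u - 2) / [320] = (1/320)u^3 + (1/80)u^2 - (1/80)u - 1/20
q(u) = (-116)·L_0 + (-24)·L_1 + (-8)·L_2 + 104·L_3
  (-116)·L_0(u) = (29/30)u^3 - (29/5)u^2 - (58/15)u + 116/5
  (-24)·L_1(u) = -(3/8)u^3 + (3/2)u^2 + (15/2)u - 18
  (-8)·L_2(u) = (1/12)u^3 - (7/3)u - 4
  104·L_3(u) = (13/40)u^3 + (13/10)u^2 - (13/10)u - 26/5
Adding term by term: u^3 - 3u^2 - 4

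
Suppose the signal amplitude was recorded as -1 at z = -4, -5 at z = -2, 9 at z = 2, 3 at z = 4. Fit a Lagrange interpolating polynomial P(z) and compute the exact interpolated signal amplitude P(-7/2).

Evaluate each Lagrange basis at z = -7/2:
L_0(-7/2) = (-3/2)·(-11/2)·(-15/2)/[(-2)·(-6)·(-8)] = 165/256
L_1(-7/2) = (1/2)·(-11/2)·(-15/2)/[(2)·(-4)·(-6)] = 55/128
L_2(-7/2) = (1/2)·(-3/2)·(-15/2)/[(6)·(4)·(-2)] = -15/128
L_3(-7/2) = (1/2)·(-3/2)·(-11/2)/[(8)·(6)·(2)] = 11/256
Sum: (-1)·(165/256) + (-5)·(55/128) + 9·(-15/128) + 3·(11/256) = -119/32

-119/32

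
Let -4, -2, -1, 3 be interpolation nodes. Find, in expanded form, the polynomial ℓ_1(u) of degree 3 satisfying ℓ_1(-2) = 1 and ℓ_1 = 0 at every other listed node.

ℓ_1(u) = (u + 4)(u + 1)(u - 3) / [(2)·(-1)·(-5)]
       = (u^3 + 2u^2 - 11u - 12) / (10)

ℓ_1(u) = (1/10)u^3 + (1/5)u^2 - (11/10)u - 6/5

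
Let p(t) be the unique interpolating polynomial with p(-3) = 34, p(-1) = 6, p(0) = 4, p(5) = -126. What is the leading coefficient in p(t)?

-1

The leading coefficient equals the top divided difference p[-3,-1,0,5].
p[-3,-1] = (6 - 34) / (-1 - (-3)) = -14
p[-1,0] = (4 - 6) / (0 - (-1)) = -2
p[0,5] = (-126 - 4) / (5 - 0) = -26
p[-3,-1,0] = (-2 - (-14)) / (0 - (-3)) = 4
p[-1,0,5] = (-26 - (-2)) / (5 - (-1)) = -4
p[-3,-1,0,5] = (-4 - 4) / (5 - (-3)) = -1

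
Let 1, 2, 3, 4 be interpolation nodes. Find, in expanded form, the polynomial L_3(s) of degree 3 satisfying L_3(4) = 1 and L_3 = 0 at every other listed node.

L_3(s) = (1/6)s^3 - s^2 + (11/6)s - 1

L_3(s) = (s - 1)(s - 2)(s - 3) / [(3)·(2)·(1)]
       = (s^3 - 6s^2 + 11s - 6) / (6)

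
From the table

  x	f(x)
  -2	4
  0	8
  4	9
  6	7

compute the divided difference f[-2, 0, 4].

f[-2,0] = (8 - 4) / (0 - (-2)) = 2
f[0,4] = (9 - 8) / (4 - 0) = 1/4
f[-2,0,4] = (1/4 - 2) / (4 - (-2)) = -7/24

-7/24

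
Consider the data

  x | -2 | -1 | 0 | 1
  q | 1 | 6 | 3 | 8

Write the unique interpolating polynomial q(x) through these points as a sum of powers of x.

q(x) = (8/3)x^3 + 4x^2 - (5/3)x + 3

Newton's divided differences:
q[-2,-1] = (6 - 1) / (-1 - (-2)) = 5
q[-1,0] = (3 - 6) / (0 - (-1)) = -3
q[0,1] = (8 - 3) / (1 - 0) = 5
q[-2,-1,0] = (-3 - 5) / (0 - (-2)) = -4
q[-1,0,1] = (5 - (-3)) / (1 - (-1)) = 4
q[-2,-1,0,1] = (4 - (-4)) / (1 - (-2)) = 8/3
q(x) = 1 + 5·(x + 2) + (-4)·(x + 2)(x + 1) + (8/3)·(x + 2)(x + 1)x
Expanding: q(x) = (8/3)x^3 + 4x^2 - (5/3)x + 3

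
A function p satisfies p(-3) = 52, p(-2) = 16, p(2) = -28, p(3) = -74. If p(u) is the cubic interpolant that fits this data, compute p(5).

Evaluate each Lagrange basis at u = 5:
L_0(5) = (7)·(3)·(2)/[(-1)·(-5)·(-6)] = -7/5
L_1(5) = (8)·(3)·(2)/[(1)·(-4)·(-5)] = 12/5
L_2(5) = (8)·(7)·(2)/[(5)·(4)·(-1)] = -28/5
L_3(5) = (8)·(7)·(3)/[(6)·(5)·(1)] = 28/5
Sum: 52·(-7/5) + 16·(12/5) + (-28)·(-28/5) + (-74)·(28/5) = -292

-292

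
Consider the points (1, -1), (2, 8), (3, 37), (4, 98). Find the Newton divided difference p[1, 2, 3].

10

p[1,2] = (8 - (-1)) / (2 - 1) = 9
p[2,3] = (37 - 8) / (3 - 2) = 29
p[1,2,3] = (29 - 9) / (3 - 1) = 10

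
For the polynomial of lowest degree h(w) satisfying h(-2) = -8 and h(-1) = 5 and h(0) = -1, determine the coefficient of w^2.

-19/2

Build the Lagrange basis polynomials:
L_0(w) = (w + 1)w / [2] = (1/2)w^2 + (1/2)w
L_1(w) = (w + 2)w / [-1] = -w^2 - 2w
L_2(w) = (w + 2)(w + 1) / [2] = (1/2)w^2 + (3/2)w + 1
h(w) = (-8)·L_0 + 5·L_1 + (-1)·L_2
Only the coefficient of w^2 is needed; take it from each L_i and combine:
(-8)·(1/2) + 5·(-1) + (-1)·(1/2) = -19/2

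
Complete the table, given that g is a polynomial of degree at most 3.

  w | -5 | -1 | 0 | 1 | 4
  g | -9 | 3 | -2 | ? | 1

The 4 known values determine g uniquely (degree ≤ 3).
L_0(1) = (2)·(1)·(-3)/[(-4)·(-5)·(-9)] = 1/30
L_1(1) = (6)·(1)·(-3)/[(4)·(-1)·(-5)] = -9/10
L_2(1) = (6)·(2)·(-3)/[(5)·(1)·(-4)] = 9/5
L_3(1) = (6)·(2)·(1)/[(9)·(5)·(4)] = 1/15
Sum: (-9)·(1/30) + 3·(-9/10) + (-2)·(9/5) + 1·(1/15) = -98/15

-98/15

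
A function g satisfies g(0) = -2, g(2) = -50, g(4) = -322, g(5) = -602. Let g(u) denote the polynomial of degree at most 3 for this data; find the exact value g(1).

-10

Using Newton's divided-difference form:
g[0,2] = (-50 - (-2)) / (2 - 0) = -24
g[2,4] = (-322 - (-50)) / (4 - 2) = -136
g[4,5] = (-602 - (-322)) / (5 - 4) = -280
g[0,2,4] = (-136 - (-24)) / (4 - 0) = -28
g[2,4,5] = (-280 - (-136)) / (5 - 2) = -48
g[0,2,4,5] = (-48 - (-28)) / (5 - 0) = -4
g(1) = -2 + (-24)·(1) + (-28)·(1)·(-1) + (-4)·(1)·(-1)·(-3) = -10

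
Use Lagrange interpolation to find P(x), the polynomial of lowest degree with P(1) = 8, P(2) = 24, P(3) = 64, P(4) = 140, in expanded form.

Build the Lagrange basis polynomials:
L_0(x) = (x - 2)(x - 3)(x - 4) / [-6] = -(1/6)x^3 + (3/2)x^2 - (13/3)x + 4
L_1(x) = (x - 1)(x - 3)(x - 4) / [2] = (1/2)x^3 - 4x^2 + (19/2)x - 6
L_2(x) = (x - 1)(x - 2)(x - 4) / [-2] = -(1/2)x^3 + (7/2)x^2 - 7x + 4
L_3(x) = (x - 1)(x - 2)(x - 3) / [6] = (1/6)x^3 - x^2 + (11/6)x - 1
P(x) = 8·L_0 + 24·L_1 + 64·L_2 + 140·L_3
  8·L_0(x) = -(4/3)x^3 + 12x^2 - (104/3)x + 32
  24·L_1(x) = 12x^3 - 96x^2 + 228x - 144
  64·L_2(x) = -32x^3 + 224x^2 - 448x + 256
  140·L_3(x) = (70/3)x^3 - 140x^2 + (770/3)x - 140
Adding term by term: 2x^3 + 2x + 4

P(x) = 2x^3 + 2x + 4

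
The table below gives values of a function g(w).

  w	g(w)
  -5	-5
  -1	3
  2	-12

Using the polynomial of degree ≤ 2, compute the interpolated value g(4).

-32

Using Newton's divided-difference form:
g[-5,-1] = (3 - (-5)) / (-1 - (-5)) = 2
g[-1,2] = (-12 - 3) / (2 - (-1)) = -5
g[-5,-1,2] = (-5 - 2) / (2 - (-5)) = -1
g(4) = -5 + 2·(9) + (-1)·(9)·(5) = -32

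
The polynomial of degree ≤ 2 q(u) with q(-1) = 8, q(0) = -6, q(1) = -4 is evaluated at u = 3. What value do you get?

Using Newton's divided-difference form:
q[-1,0] = (-6 - 8) / (0 - (-1)) = -14
q[0,1] = (-4 - (-6)) / (1 - 0) = 2
q[-1,0,1] = (2 - (-14)) / (1 - (-1)) = 8
q(3) = 8 + (-14)·(4) + 8·(4)·(3) = 48

48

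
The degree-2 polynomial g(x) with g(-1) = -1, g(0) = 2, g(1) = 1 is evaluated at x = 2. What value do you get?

-4

L_0(2) = (2)·(1)/[(-1)·(-2)] = 1
L_1(2) = (3)·(1)/[(1)·(-1)] = -3
L_2(2) = (3)·(2)/[(2)·(1)] = 3
Sum: (-1)·(1) + 2·(-3) + 1·(3) = -4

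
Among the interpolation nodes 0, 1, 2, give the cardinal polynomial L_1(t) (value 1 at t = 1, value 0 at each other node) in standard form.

L_1(t) = t(t - 2) / [(1)·(-1)]
       = (t^2 - 2t) / (-1)

L_1(t) = -t^2 + 2t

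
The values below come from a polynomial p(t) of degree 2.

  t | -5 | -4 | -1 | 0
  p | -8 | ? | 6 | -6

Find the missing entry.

24/5

The 3 known values determine p uniquely (degree ≤ 2).
L_0(-4) = (-3)·(-4)/[(-4)·(-5)] = 3/5
L_1(-4) = (1)·(-4)/[(4)·(-1)] = 1
L_2(-4) = (1)·(-3)/[(5)·(1)] = -3/5
Sum: (-8)·(3/5) + 6·(1) + (-6)·(-3/5) = 24/5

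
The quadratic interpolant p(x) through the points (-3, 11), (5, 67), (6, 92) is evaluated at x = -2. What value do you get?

Using Newton's divided-difference form:
p[-3,5] = (67 - 11) / (5 - (-3)) = 7
p[5,6] = (92 - 67) / (6 - 5) = 25
p[-3,5,6] = (25 - 7) / (6 - (-3)) = 2
p(-2) = 11 + 7·(1) + 2·(1)·(-7) = 4

4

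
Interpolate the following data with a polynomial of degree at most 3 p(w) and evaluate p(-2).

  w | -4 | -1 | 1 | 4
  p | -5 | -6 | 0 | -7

-83/10

Using Newton's divided-difference form:
p[-4,-1] = (-6 - (-5)) / (-1 - (-4)) = -1/3
p[-1,1] = (0 - (-6)) / (1 - (-1)) = 3
p[1,4] = (-7 - 0) / (4 - 1) = -7/3
p[-4,-1,1] = (3 - (-1/3)) / (1 - (-4)) = 2/3
p[-1,1,4] = (-7/3 - 3) / (4 - (-1)) = -16/15
p[-4,-1,1,4] = (-16/15 - 2/3) / (4 - (-4)) = -13/60
p(-2) = -5 + (-1/3)·(2) + (2/3)·(2)·(-1) + (-13/60)·(2)·(-1)·(-3) = -83/10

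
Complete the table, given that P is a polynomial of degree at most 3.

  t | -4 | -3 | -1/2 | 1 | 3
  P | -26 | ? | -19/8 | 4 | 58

The 4 known values determine P uniquely (degree ≤ 3).
Evaluate each Lagrange basis at t = -3:
L_0(-3) = (-5/2)·(-4)·(-6)/[(-7/2)·(-5)·(-7)] = 24/49
L_1(-3) = (1)·(-4)·(-6)/[(7/2)·(-3/2)·(-7/2)] = 64/49
L_2(-3) = (1)·(-5/2)·(-6)/[(5)·(3/2)·(-2)] = -1
L_3(-3) = (1)·(-5/2)·(-4)/[(7)·(7/2)·(2)] = 10/49
Sum: (-26)·(24/49) + (-19/8)·(64/49) + 4·(-1) + 58·(10/49) = -8

-8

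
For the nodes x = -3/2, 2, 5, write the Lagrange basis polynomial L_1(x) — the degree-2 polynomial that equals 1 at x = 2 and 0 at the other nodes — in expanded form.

L_1(x) = -(2/21)x^2 + (1/3)x + 5/7

L_1(x) = (x + 3/2)(x - 5) / [(7/2)·(-3)]
       = (x^2 - (7/2)x - 15/2) / (-21/2)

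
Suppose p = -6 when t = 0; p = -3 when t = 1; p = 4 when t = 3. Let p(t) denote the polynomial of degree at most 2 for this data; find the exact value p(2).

1/3

L_0(2) = (1)·(-1)/[(-1)·(-3)] = -1/3
L_1(2) = (2)·(-1)/[(1)·(-2)] = 1
L_2(2) = (2)·(1)/[(3)·(2)] = 1/3
Sum: (-6)·(-1/3) + (-3)·(1) + 4·(1/3) = 1/3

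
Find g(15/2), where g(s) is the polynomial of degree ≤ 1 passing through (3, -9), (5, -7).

Evaluate each Lagrange basis at s = 15/2:
L_0(15/2) = (5/2)/[(-2)] = -5/4
L_1(15/2) = (9/2)/[(2)] = 9/4
Sum: (-9)·(-5/4) + (-7)·(9/4) = -9/2

-9/2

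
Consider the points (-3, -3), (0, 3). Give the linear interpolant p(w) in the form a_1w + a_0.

Build the Lagrange basis polynomials:
L_0(w) = w / [-3] = -(1/3)w
L_1(w) = (w + 3) / [3] = (1/3)w + 1
p(w) = (-3)·L_0 + 3·L_1
  (-3)·L_0(w) = w
  3·L_1(w) = w + 3
Adding term by term: 2w + 3

p(w) = 2w + 3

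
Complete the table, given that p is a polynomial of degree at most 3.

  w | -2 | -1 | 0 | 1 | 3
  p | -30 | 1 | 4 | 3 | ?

The 4 known values determine p uniquely (degree ≤ 3).
Evaluate each Lagrange basis at w = 3:
L_0(3) = (4)·(3)·(2)/[(-1)·(-2)·(-3)] = -4
L_1(3) = (5)·(3)·(2)/[(1)·(-1)·(-2)] = 15
L_2(3) = (5)·(4)·(2)/[(2)·(1)·(-1)] = -20
L_3(3) = (5)·(4)·(3)/[(3)·(2)·(1)] = 10
Sum: (-30)·(-4) + 1·(15) + 4·(-20) + 3·(10) = 85

85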